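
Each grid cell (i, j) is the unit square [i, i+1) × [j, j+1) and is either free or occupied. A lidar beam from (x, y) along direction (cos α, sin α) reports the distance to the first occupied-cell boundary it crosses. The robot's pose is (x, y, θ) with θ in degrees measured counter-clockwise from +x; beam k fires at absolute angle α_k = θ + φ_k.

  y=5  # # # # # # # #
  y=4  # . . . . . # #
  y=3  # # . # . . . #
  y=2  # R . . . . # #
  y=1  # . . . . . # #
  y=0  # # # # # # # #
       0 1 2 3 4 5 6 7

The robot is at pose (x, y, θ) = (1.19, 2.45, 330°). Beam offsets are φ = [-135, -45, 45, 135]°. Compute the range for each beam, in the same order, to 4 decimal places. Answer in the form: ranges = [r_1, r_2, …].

beam 1: φ=-135°, α=195°
  dir = (cos 195°, sin 195°) = (-0.9659, -0.2588); from cell (1,2)
  next x-line at t=0.1967, next y-line at t=1.7387; Δt_x=1.0353, Δt_y=3.8637
    x: enter (0,2) at t=0.1967 ← occupied
  → r_1 = 0.1967
beam 2: φ=-45°, α=285°
  dir = (cos 285°, sin 285°) = (0.2588, -0.9659); from cell (1,2)
  next x-line at t=3.1296, next y-line at t=0.4659; Δt_x=3.8637, Δt_y=1.0353
    y: enter (1,1) at t=0.4659
    y: enter (1,0) at t=1.5012 ← occupied
  → r_2 = 1.5012
beam 3: φ=45°, α=15°
  dir = (cos 15°, sin 15°) = (0.9659, 0.2588); from cell (1,2)
  next x-line at t=0.8386, next y-line at t=2.1250; Δt_x=1.0353, Δt_y=3.8637
    x: enter (2,2) at t=0.8386
    x: enter (3,2) at t=1.8738
    y: enter (3,3) at t=2.1250 ← occupied
  → r_3 = 2.1250
beam 4: φ=135°, α=105°
  dir = (cos 105°, sin 105°) = (-0.2588, 0.9659); from cell (1,2)
  next x-line at t=0.7341, next y-line at t=0.5694; Δt_x=3.8637, Δt_y=1.0353
    y: enter (1,3) at t=0.5694 ← occupied
  → r_4 = 0.5694

ranges = [0.1967, 1.5012, 2.1250, 0.5694]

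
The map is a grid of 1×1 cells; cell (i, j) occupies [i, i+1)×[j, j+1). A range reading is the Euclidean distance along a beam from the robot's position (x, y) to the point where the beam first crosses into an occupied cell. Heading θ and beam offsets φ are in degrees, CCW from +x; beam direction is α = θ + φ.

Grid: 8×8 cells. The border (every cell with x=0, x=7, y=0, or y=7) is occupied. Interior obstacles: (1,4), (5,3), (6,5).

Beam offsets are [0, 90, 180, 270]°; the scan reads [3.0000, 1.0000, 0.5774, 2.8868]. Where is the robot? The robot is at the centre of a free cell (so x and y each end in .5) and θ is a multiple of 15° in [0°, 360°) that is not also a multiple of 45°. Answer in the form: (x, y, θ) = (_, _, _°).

Candidates: 33 free-cell centres × 16 headings = 528 poses. Raycast each; keep the one whose scan matches to 4 dp.
  (5.5, 2.5, 330°): beam 1 = 1.7321 ≠ 3.0000 ✗
  (1.5, 6.5, 285°): beam 1 = 1.5529 ≠ 3.0000 ✗
  (4.5, 5.5, 285°): beam 1 = 1.9319 ≠ 3.0000 ✗
  (1.5, 3.5, 330°): beam 1 = 5.0000 ≠ 3.0000 ✗
  …
  (3.5, 6.5, 300°): r_1=3.0000, r_2=1.0000, r_3=0.5774, r_4=2.8868 — all match ✓
No second candidate reproduces the full scan.

(x, y, θ) = (3.5, 6.5, 300°)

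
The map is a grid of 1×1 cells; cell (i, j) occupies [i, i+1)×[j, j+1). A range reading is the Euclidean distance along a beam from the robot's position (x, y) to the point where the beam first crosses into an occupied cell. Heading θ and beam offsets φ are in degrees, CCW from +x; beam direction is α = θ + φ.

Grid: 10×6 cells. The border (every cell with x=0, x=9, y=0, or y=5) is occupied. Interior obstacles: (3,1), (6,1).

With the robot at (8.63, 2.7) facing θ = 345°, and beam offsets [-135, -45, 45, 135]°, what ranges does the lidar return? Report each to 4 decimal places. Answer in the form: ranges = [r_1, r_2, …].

beam 1: φ=-135°, α=210°
  d=(-0.8660,-0.5000)  start (8,2)  tX=0.7275 tY=1.4000  stride 1/|dx|=1.1547 1/|dy|=2.0000
    cross x-line → (7,2), t=0.7275
    cross y-line → (7,1), t=1.4000
    cross x-line → (6,1), t=1.8822 (wall)
  → r_1 = 1.8822
beam 2: φ=-45°, α=300°
  d=(0.5000,-0.8660)  start (8,2)  tX=0.7400 tY=0.8083  stride 1/|dx|=2.0000 1/|dy|=1.1547
    cross x-line → (9,2), t=0.7400 (wall)
  → r_2 = 0.7400
beam 3: φ=45°, α=30°
  d=(0.8660,0.5000)  start (8,2)  tX=0.4272 tY=0.6000  stride 1/|dx|=1.1547 1/|dy|=2.0000
    cross x-line → (9,2), t=0.4272 (wall)
  → r_3 = 0.4272
beam 4: φ=135°, α=120°
  d=(-0.5000,0.8660)  start (8,2)  tX=1.2600 tY=0.3464  stride 1/|dx|=2.0000 1/|dy|=1.1547
    cross y-line → (8,3), t=0.3464
    cross x-line → (7,3), t=1.2600
    cross y-line → (7,4), t=1.5011
    cross y-line → (7,5), t=2.6558 (wall)
  → r_4 = 2.6558

ranges = [1.8822, 0.7400, 0.4272, 2.6558]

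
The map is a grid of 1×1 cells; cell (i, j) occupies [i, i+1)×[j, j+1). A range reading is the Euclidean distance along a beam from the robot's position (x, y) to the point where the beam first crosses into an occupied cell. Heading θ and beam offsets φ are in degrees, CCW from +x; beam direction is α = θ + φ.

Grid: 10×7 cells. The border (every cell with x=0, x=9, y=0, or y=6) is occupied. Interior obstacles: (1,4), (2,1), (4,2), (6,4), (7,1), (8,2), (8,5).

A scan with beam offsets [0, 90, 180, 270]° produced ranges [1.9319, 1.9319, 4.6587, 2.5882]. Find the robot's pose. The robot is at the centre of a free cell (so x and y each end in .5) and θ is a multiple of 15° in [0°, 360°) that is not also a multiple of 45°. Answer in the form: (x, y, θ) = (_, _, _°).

The pose lattice has 33·16 = 528 candidates. Test each by forward raycasting.
  (2.5, 4.5, 285°): beam 1 = 3.6235 ≠ 1.9319 ✗
  (7.5, 3.5, 300°): beam 1 = 1.0000 ≠ 1.9319 ✗
  (7.5, 5.5, 240°): beam 1 = 1.0000 ≠ 1.9319 ✗
  (2.5, 4.5, 60°): beam 1 = 1.7321 ≠ 1.9319 ✗
  (8.5, 3.5, 300°): beam 1 = 0.5774 ≠ 1.9319 ✗
  …
  (3.5, 3.5, 165°): r_1=1.9319, r_2=1.9319, r_3=4.6587, r_4=2.5882 — all match ✓
No second candidate reproduces the full scan.

(x, y, θ) = (3.5, 3.5, 165°)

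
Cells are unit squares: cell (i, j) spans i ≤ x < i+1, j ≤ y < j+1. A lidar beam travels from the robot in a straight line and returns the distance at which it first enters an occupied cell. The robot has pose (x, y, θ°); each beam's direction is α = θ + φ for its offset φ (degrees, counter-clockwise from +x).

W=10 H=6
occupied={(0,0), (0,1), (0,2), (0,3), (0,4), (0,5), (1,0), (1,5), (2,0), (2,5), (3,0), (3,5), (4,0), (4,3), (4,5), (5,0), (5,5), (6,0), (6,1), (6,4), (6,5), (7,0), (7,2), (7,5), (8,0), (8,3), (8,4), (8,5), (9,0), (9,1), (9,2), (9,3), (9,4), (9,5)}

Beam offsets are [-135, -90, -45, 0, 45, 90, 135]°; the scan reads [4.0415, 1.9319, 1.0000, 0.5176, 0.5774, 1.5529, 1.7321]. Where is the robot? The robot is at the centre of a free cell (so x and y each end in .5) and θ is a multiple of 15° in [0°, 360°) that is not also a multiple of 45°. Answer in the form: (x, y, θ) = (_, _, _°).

(x, y, θ) = (2.5, 4.5, 75°)

Candidates: 26 free-cell centres × 16 headings = 416 poses. Raycast each; keep the one whose scan matches to 4 dp.
  (3.5, 4.5, 150°): beam 1 = 1.9319 ≠ 4.0415 ✗
  (2.5, 4.5, 255°): beam 1 = 0.5774 ≠ 4.0415 ✗
  (2.5, 1.5, 330°): beam 1 = 1.5529 ≠ 4.0415 ✗
  …
  (2.5, 4.5, 75°): r_1=4.0415, r_2=1.9319, r_3=1.0000, r_4=0.5176, r_5=0.5774, r_6=1.5529, r_7=1.7321 — all match ✓
Unique over the lattice → pose = (2.5, 4.5, 75°).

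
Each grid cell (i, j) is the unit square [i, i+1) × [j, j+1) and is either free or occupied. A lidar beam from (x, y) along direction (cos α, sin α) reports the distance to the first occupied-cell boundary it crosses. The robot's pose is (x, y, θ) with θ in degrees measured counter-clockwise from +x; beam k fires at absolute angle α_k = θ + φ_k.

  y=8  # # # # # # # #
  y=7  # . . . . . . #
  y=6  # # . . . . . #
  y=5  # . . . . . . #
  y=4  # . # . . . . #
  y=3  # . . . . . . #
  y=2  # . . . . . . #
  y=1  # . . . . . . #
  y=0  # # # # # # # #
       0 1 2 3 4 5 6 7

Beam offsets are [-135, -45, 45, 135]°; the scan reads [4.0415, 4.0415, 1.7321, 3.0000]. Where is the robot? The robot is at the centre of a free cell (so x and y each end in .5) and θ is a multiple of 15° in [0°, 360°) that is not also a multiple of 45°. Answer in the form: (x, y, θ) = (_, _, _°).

The pose lattice has 40·16 = 640 candidates. Test each by forward raycasting.
  (4.5, 2.5, 300°): beam 1 = 3.6235 ≠ 4.0415 ✗
  (2.5, 1.5, 120°): beam 1 = 1.9319 ≠ 4.0415 ✗
  (1.5, 1.5, 60°): beam 1 = 0.5176 ≠ 4.0415 ✗
  …
  (5.5, 4.5, 285°): r_1=4.0415, r_2=4.0415, r_3=1.7321, r_4=3.0000 — all match ✓
Only this pose fits every beam.

(x, y, θ) = (5.5, 4.5, 285°)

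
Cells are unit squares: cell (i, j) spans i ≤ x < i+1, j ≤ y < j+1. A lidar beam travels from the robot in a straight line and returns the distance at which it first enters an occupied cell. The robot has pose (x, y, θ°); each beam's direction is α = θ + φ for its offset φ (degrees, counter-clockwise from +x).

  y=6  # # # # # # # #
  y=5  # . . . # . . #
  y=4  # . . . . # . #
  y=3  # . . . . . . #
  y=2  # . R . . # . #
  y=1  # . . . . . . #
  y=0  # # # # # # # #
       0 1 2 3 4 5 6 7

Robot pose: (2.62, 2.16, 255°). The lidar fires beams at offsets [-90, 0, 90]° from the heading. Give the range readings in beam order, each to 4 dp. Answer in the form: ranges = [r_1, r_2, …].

ranges = [1.6771, 1.2009, 4.4819]

beam 1: φ=-90°, α=165°
  dir = (cos 165°, sin 165°) = (-0.9659, 0.2588); from cell (2,2)
  next x-line at t=0.6419, next y-line at t=3.2455; Δt_x=1.0353, Δt_y=3.8637
    x: enter (1,2) at t=0.6419
    x: enter (0,2) at t=1.6771 ← occupied
  → r_1 = 1.6771
beam 2: φ=0°, α=255°
  dir = (cos 255°, sin 255°) = (-0.2588, -0.9659); from cell (2,2)
  next x-line at t=2.3955, next y-line at t=0.1656; Δt_x=3.8637, Δt_y=1.0353
    y: enter (2,1) at t=0.1656
    y: enter (2,0) at t=1.2009 ← occupied
  → r_2 = 1.2009
beam 3: φ=90°, α=345°
  dir = (cos 345°, sin 345°) = (0.9659, -0.2588); from cell (2,2)
  next x-line at t=0.3934, next y-line at t=0.6182; Δt_x=1.0353, Δt_y=3.8637
    x: enter (3,2) at t=0.3934
    y: enter (3,1) at t=0.6182
    x: enter (4,1) at t=1.4287
    x: enter (5,1) at t=2.4640
    x: enter (6,1) at t=3.4992
    y: enter (6,0) at t=4.4819 ← occupied
  → r_3 = 4.4819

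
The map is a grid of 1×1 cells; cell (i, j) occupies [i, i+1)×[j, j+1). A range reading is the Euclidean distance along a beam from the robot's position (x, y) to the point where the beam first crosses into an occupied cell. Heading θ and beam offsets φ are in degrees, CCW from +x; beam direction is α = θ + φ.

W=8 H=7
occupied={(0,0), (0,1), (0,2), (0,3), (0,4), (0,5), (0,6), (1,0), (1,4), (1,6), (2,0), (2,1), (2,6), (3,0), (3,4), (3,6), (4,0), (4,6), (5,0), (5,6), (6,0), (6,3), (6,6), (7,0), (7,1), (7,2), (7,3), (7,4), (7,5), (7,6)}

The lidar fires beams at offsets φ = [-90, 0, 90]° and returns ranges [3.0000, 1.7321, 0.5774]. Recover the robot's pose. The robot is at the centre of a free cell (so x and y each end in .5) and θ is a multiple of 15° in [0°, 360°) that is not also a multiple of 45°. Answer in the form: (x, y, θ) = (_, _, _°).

Enumerate (i+0.5, j+0.5, θ) over the 26 free cells and 16 admissible headings. For each, cast all 3 beams and compare to the given ranges.
  (4.5, 5.5, 105°): beam 1 = 1.9319 ≠ 3.0000 ✗
  (2.5, 3.5, 60°): beam 1 = 5.0000 ≠ 3.0000 ✗
  (3.5, 5.5, 30°): beam 1 = 0.5774 ≠ 3.0000 ✗
  (2.5, 2.5, 345°): beam 1 = 0.5176 ≠ 3.0000 ✗
  …
  (6.5, 2.5, 240°): r_1=3.0000, r_2=1.7321, r_3=0.5774 — all match ✓
Only this pose fits every beam.

(x, y, θ) = (6.5, 2.5, 240°)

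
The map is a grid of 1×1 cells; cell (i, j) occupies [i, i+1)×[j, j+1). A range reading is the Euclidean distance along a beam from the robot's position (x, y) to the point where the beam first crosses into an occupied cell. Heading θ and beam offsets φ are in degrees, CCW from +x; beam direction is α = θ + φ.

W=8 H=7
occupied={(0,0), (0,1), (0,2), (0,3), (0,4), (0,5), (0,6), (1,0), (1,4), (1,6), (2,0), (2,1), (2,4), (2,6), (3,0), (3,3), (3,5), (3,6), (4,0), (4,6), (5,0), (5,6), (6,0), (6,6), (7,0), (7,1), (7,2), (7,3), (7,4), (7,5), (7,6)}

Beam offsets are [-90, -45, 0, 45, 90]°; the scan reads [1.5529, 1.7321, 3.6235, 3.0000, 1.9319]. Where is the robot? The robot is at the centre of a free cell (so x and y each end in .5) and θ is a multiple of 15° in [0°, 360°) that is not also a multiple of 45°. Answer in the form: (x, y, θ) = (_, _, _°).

The pose lattice has 25·16 = 400 candidates. Test each by forward raycasting.
  (6.5, 5.5, 300°): beam 1 = 3.0000 ≠ 1.5529 ✗
  (6.5, 2.5, 120°): beam 1 = 0.5774 ≠ 1.5529 ✗
  (5.5, 4.5, 105°): beam 3 = 1.5529 ≠ 3.6235 ✗
  (4.5, 3.5, 210°): beam 1 = 1.7321 ≠ 1.5529 ✗
  (5.5, 3.5, 75°): beam 3 = 2.5882 ≠ 3.6235 ✗
  …
  (5.5, 2.5, 75°): r_1=1.5529, r_2=1.7321, r_3=3.6235, r_4=3.0000, r_5=1.9319 — all match ✓
No second candidate reproduces the full scan.

(x, y, θ) = (5.5, 2.5, 75°)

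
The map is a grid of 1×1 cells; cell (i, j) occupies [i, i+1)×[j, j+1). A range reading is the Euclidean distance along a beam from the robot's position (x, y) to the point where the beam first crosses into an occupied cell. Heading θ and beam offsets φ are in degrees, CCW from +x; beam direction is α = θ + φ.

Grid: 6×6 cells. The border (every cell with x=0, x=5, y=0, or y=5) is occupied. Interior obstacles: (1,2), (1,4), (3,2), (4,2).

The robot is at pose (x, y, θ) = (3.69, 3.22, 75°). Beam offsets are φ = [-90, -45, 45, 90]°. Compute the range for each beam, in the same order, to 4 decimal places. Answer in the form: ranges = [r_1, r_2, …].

ranges = [0.8500, 1.5127, 2.0554, 2.7849]

beam 1: φ=-90°, α=345°
  direction (0.9659, -0.2588); cell (3,3); t to first gridline: x 0.3209, y 0.8500 (then +1.0353 / +3.8637)
    (4,3) via x @ 0.3209
    (4,2) via y @ 0.8500  # hit
  → r_1 = 0.8500
beam 2: φ=-45°, α=30°
  direction (0.8660, 0.5000); cell (3,3); t to first gridline: x 0.3580, y 1.5600 (then +1.1547 / +2.0000)
    (4,3) via x @ 0.3580
    (5,3) via x @ 1.5127  # hit
  → r_2 = 1.5127
beam 3: φ=45°, α=120°
  direction (-0.5000, 0.8660); cell (3,3); t to first gridline: x 1.3800, y 0.9007 (then +2.0000 / +1.1547)
    (3,4) via y @ 0.9007
    (2,4) via x @ 1.3800
    (2,5) via y @ 2.0554  # hit
  → r_3 = 2.0554
beam 4: φ=90°, α=165°
  direction (-0.9659, 0.2588); cell (3,3); t to first gridline: x 0.7143, y 3.0137 (then +1.0353 / +3.8637)
    (2,3) via x @ 0.7143
    (1,3) via x @ 1.7496
    (0,3) via x @ 2.7849  # hit
  → r_4 = 2.7849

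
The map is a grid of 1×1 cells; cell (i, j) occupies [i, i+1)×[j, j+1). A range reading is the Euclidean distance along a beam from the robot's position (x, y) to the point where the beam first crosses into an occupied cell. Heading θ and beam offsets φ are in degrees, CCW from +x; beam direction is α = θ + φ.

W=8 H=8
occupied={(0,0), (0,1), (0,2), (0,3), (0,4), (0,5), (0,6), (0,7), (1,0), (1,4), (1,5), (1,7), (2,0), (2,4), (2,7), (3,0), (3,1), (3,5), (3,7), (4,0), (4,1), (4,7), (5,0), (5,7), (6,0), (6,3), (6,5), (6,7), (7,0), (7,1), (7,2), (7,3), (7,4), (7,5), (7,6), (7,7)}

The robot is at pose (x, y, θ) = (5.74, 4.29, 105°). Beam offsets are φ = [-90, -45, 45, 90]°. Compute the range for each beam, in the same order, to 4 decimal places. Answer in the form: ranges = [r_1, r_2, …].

ranges = [1.3044, 0.8198, 2.0092, 4.9072]

beam 1: φ=-90°, α=15°
  direction (0.9659, 0.2588); cell (5,4); t to first gridline: x 0.2692, y 2.7432 (then +1.0353 / +3.8637)
    (6,4) via x @ 0.2692
    (7,4) via x @ 1.3044  # hit
  → r_1 = 1.3044
beam 2: φ=-45°, α=60°
  direction (0.5000, 0.8660); cell (5,4); t to first gridline: x 0.5200, y 0.8198 (then +2.0000 / +1.1547)
    (6,4) via x @ 0.5200
    (6,5) via y @ 0.8198  # hit
  → r_2 = 0.8198
beam 3: φ=45°, α=150°
  direction (-0.8660, 0.5000); cell (5,4); t to first gridline: x 0.8545, y 1.4200 (then +1.1547 / +2.0000)
    (4,4) via x @ 0.8545
    (4,5) via y @ 1.4200
    (3,5) via x @ 2.0092  # hit
  → r_3 = 2.0092
beam 4: φ=90°, α=195°
  direction (-0.9659, -0.2588); cell (5,4); t to first gridline: x 0.7661, y 1.1205 (then +1.0353 / +3.8637)
    (4,4) via x @ 0.7661
    (4,3) via y @ 1.1205
    (3,3) via x @ 1.8014
    (2,3) via x @ 2.8367
    (1,3) via x @ 3.8719
    (0,3) via x @ 4.9072  # hit
  → r_4 = 4.9072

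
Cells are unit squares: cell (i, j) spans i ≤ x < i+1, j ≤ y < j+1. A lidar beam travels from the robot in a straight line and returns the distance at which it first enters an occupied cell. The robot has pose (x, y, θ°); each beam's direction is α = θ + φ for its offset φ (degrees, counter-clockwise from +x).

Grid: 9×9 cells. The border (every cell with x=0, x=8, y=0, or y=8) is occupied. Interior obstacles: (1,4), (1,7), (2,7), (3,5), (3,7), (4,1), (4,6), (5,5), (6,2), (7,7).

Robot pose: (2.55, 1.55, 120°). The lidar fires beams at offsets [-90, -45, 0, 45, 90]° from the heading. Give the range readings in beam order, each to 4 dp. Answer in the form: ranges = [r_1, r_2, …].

beam 1: φ=-90°, α=30°
  d=(0.8660,0.5000)  start (2,1)  tX=0.5196 tY=0.9000  stride 1/|dx|=1.1547 1/|dy|=2.0000
    cross x-line → (3,1), t=0.5196
    cross y-line → (3,2), t=0.9000
    cross x-line → (4,2), t=1.6743
    cross x-line → (5,2), t=2.8290
    cross y-line → (5,3), t=2.9000
    cross x-line → (6,3), t=3.9837
    cross y-line → (6,4), t=4.9000
    cross x-line → (7,4), t=5.1384
    cross x-line → (8,4), t=6.2931 (wall)
  → r_1 = 6.2931
beam 2: φ=-45°, α=75°
  d=(0.2588,0.9659)  start (2,1)  tX=1.7387 tY=0.4659  stride 1/|dx|=3.8637 1/|dy|=1.0353
    cross y-line → (2,2), t=0.4659
    cross y-line → (2,3), t=1.5012
    cross x-line → (3,3), t=1.7387
    cross y-line → (3,4), t=2.5364
    cross y-line → (3,5), t=3.5717 (wall)
  → r_2 = 3.5717
beam 3: φ=0°, α=120°
  d=(-0.5000,0.8660)  start (2,1)  tX=1.1000 tY=0.5196  stride 1/|dx|=2.0000 1/|dy|=1.1547
    cross y-line → (2,2), t=0.5196
    cross x-line → (1,2), t=1.1000
    cross y-line → (1,3), t=1.6743
    cross y-line → (1,4), t=2.8290 (wall)
  → r_3 = 2.8290
beam 4: φ=45°, α=165°
  d=(-0.9659,0.2588)  start (2,1)  tX=0.5694 tY=1.7387  stride 1/|dx|=1.0353 1/|dy|=3.8637
    cross x-line → (1,1), t=0.5694
    cross x-line → (0,1), t=1.6047 (wall)
  → r_4 = 1.6047
beam 5: φ=90°, α=210°
  d=(-0.8660,-0.5000)  start (2,1)  tX=0.6351 tY=1.1000  stride 1/|dx|=1.1547 1/|dy|=2.0000
    cross x-line → (1,1), t=0.6351
    cross y-line → (1,0), t=1.1000 (wall)
  → r_5 = 1.1000

ranges = [6.2931, 3.5717, 2.8290, 1.6047, 1.1000]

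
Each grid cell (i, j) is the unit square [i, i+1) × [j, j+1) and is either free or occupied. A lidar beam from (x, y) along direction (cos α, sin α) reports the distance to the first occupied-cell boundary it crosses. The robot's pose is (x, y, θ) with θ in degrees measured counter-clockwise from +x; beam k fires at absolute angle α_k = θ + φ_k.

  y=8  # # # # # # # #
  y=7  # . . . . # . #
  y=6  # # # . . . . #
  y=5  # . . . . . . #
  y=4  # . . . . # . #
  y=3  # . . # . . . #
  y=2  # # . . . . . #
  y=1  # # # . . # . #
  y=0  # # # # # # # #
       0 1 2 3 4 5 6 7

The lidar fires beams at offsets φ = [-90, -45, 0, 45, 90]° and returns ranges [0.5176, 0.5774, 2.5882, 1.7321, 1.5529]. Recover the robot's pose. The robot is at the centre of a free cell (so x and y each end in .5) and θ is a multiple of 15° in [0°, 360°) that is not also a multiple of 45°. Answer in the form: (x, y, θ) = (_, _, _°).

(x, y, θ) = (4.5, 1.5, 75°)

Enumerate (i+0.5, j+0.5, θ) over the 33 free cells and 16 admissible headings. For each, cast all 5 beams and compare to the given ranges.
  (4.5, 6.5, 285°): beam 1 = 1.5529 ≠ 0.5176 ✗
  (4.5, 6.5, 60°): beam 1 = 2.8868 ≠ 0.5176 ✗
  (4.5, 2.5, 75°): beam 1 = 2.5882 ≠ 0.5176 ✗
  (3.5, 7.5, 240°): beam 1 = 1.0000 ≠ 0.5176 ✗
  (3.5, 5.5, 75°): beam 1 = 1.9319 ≠ 0.5176 ✗
  …
  (4.5, 1.5, 75°): r_1=0.5176, r_2=0.5774, r_3=2.5882, r_4=1.7321, r_5=1.5529 — all match ✓
Unique over the lattice → pose = (4.5, 1.5, 75°).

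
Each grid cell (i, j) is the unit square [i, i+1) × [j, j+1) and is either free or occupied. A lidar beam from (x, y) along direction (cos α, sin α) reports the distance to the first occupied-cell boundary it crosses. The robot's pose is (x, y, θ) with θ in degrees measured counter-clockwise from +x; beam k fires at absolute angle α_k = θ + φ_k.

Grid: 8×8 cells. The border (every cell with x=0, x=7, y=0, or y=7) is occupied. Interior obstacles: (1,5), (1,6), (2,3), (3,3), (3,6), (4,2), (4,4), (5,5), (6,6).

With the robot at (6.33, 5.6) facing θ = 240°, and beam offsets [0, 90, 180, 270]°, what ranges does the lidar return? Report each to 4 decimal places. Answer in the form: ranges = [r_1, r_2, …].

beam 1: φ=0°, α=240°
  cosα=-0.5000 sinα=-0.8660 | (6,5) | tMaxX 0.6600 tMaxY 0.6928 | tΔX 2.0000 tΔY 1.1547
    t=0.6600 [x] (5,5) — stop
  → r_1 = 0.6600
beam 2: φ=90°, α=330°
  cosα=0.8660 sinα=-0.5000 | (6,5) | tMaxX 0.7736 tMaxY 1.2000 | tΔX 1.1547 tΔY 2.0000
    t=0.7736 [x] (7,5) — stop
  → r_2 = 0.7736
beam 3: φ=180°, α=60°
  cosα=0.5000 sinα=0.8660 | (6,5) | tMaxX 1.3400 tMaxY 0.4619 | tΔX 2.0000 tΔY 1.1547
    t=0.4619 [y] (6,6) — stop
  → r_3 = 0.4619
beam 4: φ=270°, α=150°
  cosα=-0.8660 sinα=0.5000 | (6,5) | tMaxX 0.3811 tMaxY 0.8000 | tΔX 1.1547 tΔY 2.0000
    t=0.3811 [x] (5,5) — stop
  → r_4 = 0.3811

ranges = [0.6600, 0.7736, 0.4619, 0.3811]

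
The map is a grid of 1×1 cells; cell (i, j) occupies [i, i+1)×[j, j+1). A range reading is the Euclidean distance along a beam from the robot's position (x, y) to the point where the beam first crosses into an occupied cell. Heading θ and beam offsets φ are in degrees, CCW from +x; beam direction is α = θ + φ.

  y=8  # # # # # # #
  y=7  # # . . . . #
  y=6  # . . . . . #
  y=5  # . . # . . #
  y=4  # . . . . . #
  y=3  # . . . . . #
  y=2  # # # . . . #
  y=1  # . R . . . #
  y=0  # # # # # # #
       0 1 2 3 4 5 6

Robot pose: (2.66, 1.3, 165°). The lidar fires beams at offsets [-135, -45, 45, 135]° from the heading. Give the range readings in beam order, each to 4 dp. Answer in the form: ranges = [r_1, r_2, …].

ranges = [3.8567, 0.8083, 0.6000, 0.3464]

beam 1: φ=-135°, α=30°
  d=(0.8660,0.5000)  start (2,1)  tX=0.3926 tY=1.4000  stride 1/|dx|=1.1547 1/|dy|=2.0000
    cross x-line → (3,1), t=0.3926
    cross y-line → (3,2), t=1.4000
    cross x-line → (4,2), t=1.5473
    cross x-line → (5,2), t=2.7020
    cross y-line → (5,3), t=3.4000
    cross x-line → (6,3), t=3.8567 (wall)
  → r_1 = 3.8567
beam 2: φ=-45°, α=120°
  d=(-0.5000,0.8660)  start (2,1)  tX=1.3200 tY=0.8083  stride 1/|dx|=2.0000 1/|dy|=1.1547
    cross y-line → (2,2), t=0.8083 (wall)
  → r_2 = 0.8083
beam 3: φ=45°, α=210°
  d=(-0.8660,-0.5000)  start (2,1)  tX=0.7621 tY=0.6000  stride 1/|dx|=1.1547 1/|dy|=2.0000
    cross y-line → (2,0), t=0.6000 (wall)
  → r_3 = 0.6000
beam 4: φ=135°, α=300°
  d=(0.5000,-0.8660)  start (2,1)  tX=0.6800 tY=0.3464  stride 1/|dx|=2.0000 1/|dy|=1.1547
    cross y-line → (2,0), t=0.3464 (wall)
  → r_4 = 0.3464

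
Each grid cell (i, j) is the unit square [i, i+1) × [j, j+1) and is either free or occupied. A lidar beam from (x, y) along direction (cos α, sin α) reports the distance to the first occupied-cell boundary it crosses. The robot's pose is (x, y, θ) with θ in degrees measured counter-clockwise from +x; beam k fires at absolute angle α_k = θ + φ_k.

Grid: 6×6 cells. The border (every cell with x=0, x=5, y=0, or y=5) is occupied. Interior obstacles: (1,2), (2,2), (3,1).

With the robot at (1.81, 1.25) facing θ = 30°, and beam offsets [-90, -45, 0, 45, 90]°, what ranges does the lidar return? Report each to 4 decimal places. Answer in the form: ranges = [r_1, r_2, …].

beam 1: φ=-90°, α=300°
  d=(0.5000,-0.8660)  start (1,1)  tX=0.3800 tY=0.2887  stride 1/|dx|=2.0000 1/|dy|=1.1547
    cross y-line → (1,0), t=0.2887 (wall)
  → r_1 = 0.2887
beam 2: φ=-45°, α=345°
  d=(0.9659,-0.2588)  start (1,1)  tX=0.1967 tY=0.9659  stride 1/|dx|=1.0353 1/|dy|=3.8637
    cross x-line → (2,1), t=0.1967
    cross y-line → (2,0), t=0.9659 (wall)
  → r_2 = 0.9659
beam 3: φ=0°, α=30°
  d=(0.8660,0.5000)  start (1,1)  tX=0.2194 tY=1.5000  stride 1/|dx|=1.1547 1/|dy|=2.0000
    cross x-line → (2,1), t=0.2194
    cross x-line → (3,1), t=1.3741 (wall)
  → r_3 = 1.3741
beam 4: φ=45°, α=75°
  d=(0.2588,0.9659)  start (1,1)  tX=0.7341 tY=0.7765  stride 1/|dx|=3.8637 1/|dy|=1.0353
    cross x-line → (2,1), t=0.7341
    cross y-line → (2,2), t=0.7765 (wall)
  → r_4 = 0.7765
beam 5: φ=90°, α=120°
  d=(-0.5000,0.8660)  start (1,1)  tX=1.6200 tY=0.8660  stride 1/|dx|=2.0000 1/|dy|=1.1547
    cross y-line → (1,2), t=0.8660 (wall)
  → r_5 = 0.8660

ranges = [0.2887, 0.9659, 1.3741, 0.7765, 0.8660]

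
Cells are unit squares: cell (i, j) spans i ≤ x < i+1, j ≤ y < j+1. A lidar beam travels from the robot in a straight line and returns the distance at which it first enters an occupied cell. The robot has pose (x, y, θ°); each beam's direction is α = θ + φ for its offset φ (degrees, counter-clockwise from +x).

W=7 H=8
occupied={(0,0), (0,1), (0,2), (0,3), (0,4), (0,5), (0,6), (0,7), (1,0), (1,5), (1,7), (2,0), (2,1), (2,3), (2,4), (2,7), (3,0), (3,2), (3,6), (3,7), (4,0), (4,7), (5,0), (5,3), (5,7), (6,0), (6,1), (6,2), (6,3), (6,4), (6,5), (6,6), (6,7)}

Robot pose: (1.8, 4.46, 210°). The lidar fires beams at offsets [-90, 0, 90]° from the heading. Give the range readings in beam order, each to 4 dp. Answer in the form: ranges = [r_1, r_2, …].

beam 1: φ=-90°, α=120°
  dir = (cos 120°, sin 120°) = (-0.5000, 0.8660); from cell (1,4)
  next x-line at t=1.6000, next y-line at t=0.6235; Δt_x=2.0000, Δt_y=1.1547
    y: enter (1,5) at t=0.6235 ← occupied
  → r_1 = 0.6235
beam 2: φ=0°, α=210°
  dir = (cos 210°, sin 210°) = (-0.8660, -0.5000); from cell (1,4)
  next x-line at t=0.9238, next y-line at t=0.9200; Δt_x=1.1547, Δt_y=2.0000
    y: enter (1,3) at t=0.9200
    x: enter (0,3) at t=0.9238 ← occupied
  → r_2 = 0.9238
beam 3: φ=90°, α=300°
  dir = (cos 300°, sin 300°) = (0.5000, -0.8660); from cell (1,4)
  next x-line at t=0.4000, next y-line at t=0.5312; Δt_x=2.0000, Δt_y=1.1547
    x: enter (2,4) at t=0.4000 ← occupied
  → r_3 = 0.4000

ranges = [0.6235, 0.9238, 0.4000]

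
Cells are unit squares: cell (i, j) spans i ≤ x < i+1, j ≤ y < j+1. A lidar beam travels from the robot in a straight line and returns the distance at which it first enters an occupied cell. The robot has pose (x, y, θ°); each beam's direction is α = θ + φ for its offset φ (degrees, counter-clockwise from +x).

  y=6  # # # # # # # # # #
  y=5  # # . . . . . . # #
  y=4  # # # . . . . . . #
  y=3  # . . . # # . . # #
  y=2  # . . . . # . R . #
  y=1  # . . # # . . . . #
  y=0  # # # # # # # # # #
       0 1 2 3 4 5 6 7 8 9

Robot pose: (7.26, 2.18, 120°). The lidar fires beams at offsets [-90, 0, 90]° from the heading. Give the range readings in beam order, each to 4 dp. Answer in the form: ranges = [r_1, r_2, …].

ranges = [1.6400, 4.4110, 2.3600]

beam 1: φ=-90°, α=30°
  direction (0.8660, 0.5000); cell (7,2); t to first gridline: x 0.8545, y 1.6400 (then +1.1547 / +2.0000)
    (8,2) via x @ 0.8545
    (8,3) via y @ 1.6400  # hit
  → r_1 = 1.6400
beam 2: φ=0°, α=120°
  direction (-0.5000, 0.8660); cell (7,2); t to first gridline: x 0.5200, y 0.9469 (then +2.0000 / +1.1547)
    (6,2) via x @ 0.5200
    (6,3) via y @ 0.9469
    (6,4) via y @ 2.1016
    (5,4) via x @ 2.5200
    (5,5) via y @ 3.2563
    (5,6) via y @ 4.4110  # hit
  → r_2 = 4.4110
beam 3: φ=90°, α=210°
  direction (-0.8660, -0.5000); cell (7,2); t to first gridline: x 0.3002, y 0.3600 (then +1.1547 / +2.0000)
    (6,2) via x @ 0.3002
    (6,1) via y @ 0.3600
    (5,1) via x @ 1.4549
    (5,0) via y @ 2.3600  # hit
  → r_3 = 2.3600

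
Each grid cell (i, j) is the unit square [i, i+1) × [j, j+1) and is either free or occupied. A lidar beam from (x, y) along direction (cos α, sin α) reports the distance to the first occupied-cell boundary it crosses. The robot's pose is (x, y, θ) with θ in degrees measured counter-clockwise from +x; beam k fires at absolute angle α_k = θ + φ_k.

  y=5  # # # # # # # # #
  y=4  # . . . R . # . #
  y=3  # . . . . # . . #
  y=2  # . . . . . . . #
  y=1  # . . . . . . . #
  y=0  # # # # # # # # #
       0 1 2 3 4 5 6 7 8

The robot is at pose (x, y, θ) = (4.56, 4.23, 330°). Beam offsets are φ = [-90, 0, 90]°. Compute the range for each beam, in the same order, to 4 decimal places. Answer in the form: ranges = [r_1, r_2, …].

ranges = [3.7297, 0.5081, 0.8891]

beam 1: φ=-90°, α=240°
  d=(-0.5000,-0.8660)  start (4,4)  tX=1.1200 tY=0.2656  stride 1/|dx|=2.0000 1/|dy|=1.1547
    cross y-line → (4,3), t=0.2656
    cross x-line → (3,3), t=1.1200
    cross y-line → (3,2), t=1.4203
    cross y-line → (3,1), t=2.5750
    cross x-line → (2,1), t=3.1200
    cross y-line → (2,0), t=3.7297 (wall)
  → r_1 = 3.7297
beam 2: φ=0°, α=330°
  d=(0.8660,-0.5000)  start (4,4)  tX=0.5081 tY=0.4600  stride 1/|dx|=1.1547 1/|dy|=2.0000
    cross y-line → (4,3), t=0.4600
    cross x-line → (5,3), t=0.5081 (wall)
  → r_2 = 0.5081
beam 3: φ=90°, α=60°
  d=(0.5000,0.8660)  start (4,4)  tX=0.8800 tY=0.8891  stride 1/|dx|=2.0000 1/|dy|=1.1547
    cross x-line → (5,4), t=0.8800
    cross y-line → (5,5), t=0.8891 (wall)
  → r_3 = 0.8891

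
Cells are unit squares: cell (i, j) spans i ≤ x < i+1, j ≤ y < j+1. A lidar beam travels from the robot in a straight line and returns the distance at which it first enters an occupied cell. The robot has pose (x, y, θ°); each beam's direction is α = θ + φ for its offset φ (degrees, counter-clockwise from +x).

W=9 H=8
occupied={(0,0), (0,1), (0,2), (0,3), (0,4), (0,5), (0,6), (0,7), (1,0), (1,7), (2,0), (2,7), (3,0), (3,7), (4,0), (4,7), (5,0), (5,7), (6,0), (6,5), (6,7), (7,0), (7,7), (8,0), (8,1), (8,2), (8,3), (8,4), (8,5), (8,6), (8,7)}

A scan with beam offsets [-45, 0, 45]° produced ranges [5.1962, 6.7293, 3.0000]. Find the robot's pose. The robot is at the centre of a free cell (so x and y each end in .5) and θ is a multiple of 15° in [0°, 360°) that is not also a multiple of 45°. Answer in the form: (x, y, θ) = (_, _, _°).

(x, y, θ) = (1.5, 5.5, 345°)

Candidates: 41 free-cell centres × 16 headings = 656 poses. Raycast each; keep the one whose scan matches to 4 dp.
  (2.5, 6.5, 195°): beam 1 = 1.0000 ≠ 5.1962 ✗
  (7.5, 5.5, 15°): beam 1 = 0.5774 ≠ 5.1962 ✗
  (4.5, 5.5, 150°): beam 1 = 1.5529 ≠ 5.1962 ✗
  (1.5, 1.5, 120°): beam 1 = 5.6940 ≠ 5.1962 ✗
  (7.5, 3.5, 210°): beam 1 = 6.7293 ≠ 5.1962 ✗
  …
  (1.5, 5.5, 345°): r_1=5.1962, r_2=6.7293, r_3=3.0000 — all match ✓
Unique over the lattice → pose = (1.5, 5.5, 345°).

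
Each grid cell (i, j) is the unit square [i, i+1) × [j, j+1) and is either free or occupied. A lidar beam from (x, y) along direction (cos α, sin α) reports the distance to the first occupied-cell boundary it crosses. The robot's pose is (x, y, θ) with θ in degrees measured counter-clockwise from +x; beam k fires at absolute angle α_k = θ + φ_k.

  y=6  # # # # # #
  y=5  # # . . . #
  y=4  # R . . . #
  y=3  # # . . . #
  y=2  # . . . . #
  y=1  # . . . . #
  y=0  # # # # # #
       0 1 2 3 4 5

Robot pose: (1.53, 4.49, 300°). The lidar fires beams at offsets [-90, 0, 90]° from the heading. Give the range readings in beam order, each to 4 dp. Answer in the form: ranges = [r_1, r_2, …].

ranges = [0.6120, 0.5658, 3.0200]

beam 1: φ=-90°, α=210°
  cosα=-0.8660 sinα=-0.5000 | (1,4) | tMaxX 0.6120 tMaxY 0.9800 | tΔX 1.1547 tΔY 2.0000
    t=0.6120 [x] (0,4) — stop
  → r_1 = 0.6120
beam 2: φ=0°, α=300°
  cosα=0.5000 sinα=-0.8660 | (1,4) | tMaxX 0.9400 tMaxY 0.5658 | tΔX 2.0000 tΔY 1.1547
    t=0.5658 [y] (1,3) — stop
  → r_2 = 0.5658
beam 3: φ=90°, α=30°
  cosα=0.8660 sinα=0.5000 | (1,4) | tMaxX 0.5427 tMaxY 1.0200 | tΔX 1.1547 tΔY 2.0000
    t=0.5427 [x] (2,4)
    t=1.0200 [y] (2,5)
    t=1.6974 [x] (3,5)
    t=2.8521 [x] (4,5)
    t=3.0200 [y] (4,6) — stop
  → r_3 = 3.0200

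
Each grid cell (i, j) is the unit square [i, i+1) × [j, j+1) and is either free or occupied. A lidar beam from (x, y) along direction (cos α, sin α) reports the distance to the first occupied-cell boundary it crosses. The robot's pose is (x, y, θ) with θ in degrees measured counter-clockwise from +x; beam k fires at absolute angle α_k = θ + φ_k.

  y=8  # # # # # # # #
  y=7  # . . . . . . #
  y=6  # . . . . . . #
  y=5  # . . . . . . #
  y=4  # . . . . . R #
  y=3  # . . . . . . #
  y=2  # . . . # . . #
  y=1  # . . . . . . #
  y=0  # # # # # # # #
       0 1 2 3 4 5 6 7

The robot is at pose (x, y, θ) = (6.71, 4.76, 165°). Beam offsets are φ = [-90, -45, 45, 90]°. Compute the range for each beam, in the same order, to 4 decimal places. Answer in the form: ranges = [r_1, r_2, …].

ranges = [1.1205, 3.7412, 6.5933, 3.8926]

beam 1: φ=-90°, α=75°
  direction (0.2588, 0.9659); cell (6,4); t to first gridline: x 1.1205, y 0.2485 (then +3.8637 / +1.0353)
    (6,5) via y @ 0.2485
    (7,5) via x @ 1.1205  # hit
  → r_1 = 1.1205
beam 2: φ=-45°, α=120°
  direction (-0.5000, 0.8660); cell (6,4); t to first gridline: x 1.4200, y 0.2771 (then +2.0000 / +1.1547)
    (6,5) via y @ 0.2771
    (5,5) via x @ 1.4200
    (5,6) via y @ 1.4318
    (5,7) via y @ 2.5865
    (4,7) via x @ 3.4200
    (4,8) via y @ 3.7412  # hit
  → r_2 = 3.7412
beam 3: φ=45°, α=210°
  direction (-0.8660, -0.5000); cell (6,4); t to first gridline: x 0.8198, y 1.5200 (then +1.1547 / +2.0000)
    (5,4) via x @ 0.8198
    (5,3) via y @ 1.5200
    (4,3) via x @ 1.9745
    (3,3) via x @ 3.1292
    (3,2) via y @ 3.5200
    (2,2) via x @ 4.2839
    (1,2) via x @ 5.4386
    (1,1) via y @ 5.5200
    (0,1) via x @ 6.5933  # hit
  → r_3 = 6.5933
beam 4: φ=90°, α=255°
  direction (-0.2588, -0.9659); cell (6,4); t to first gridline: x 2.7432, y 0.7868 (then +3.8637 / +1.0353)
    (6,3) via y @ 0.7868
    (6,2) via y @ 1.8221
    (5,2) via x @ 2.7432
    (5,1) via y @ 2.8574
    (5,0) via y @ 3.8926  # hit
  → r_4 = 3.8926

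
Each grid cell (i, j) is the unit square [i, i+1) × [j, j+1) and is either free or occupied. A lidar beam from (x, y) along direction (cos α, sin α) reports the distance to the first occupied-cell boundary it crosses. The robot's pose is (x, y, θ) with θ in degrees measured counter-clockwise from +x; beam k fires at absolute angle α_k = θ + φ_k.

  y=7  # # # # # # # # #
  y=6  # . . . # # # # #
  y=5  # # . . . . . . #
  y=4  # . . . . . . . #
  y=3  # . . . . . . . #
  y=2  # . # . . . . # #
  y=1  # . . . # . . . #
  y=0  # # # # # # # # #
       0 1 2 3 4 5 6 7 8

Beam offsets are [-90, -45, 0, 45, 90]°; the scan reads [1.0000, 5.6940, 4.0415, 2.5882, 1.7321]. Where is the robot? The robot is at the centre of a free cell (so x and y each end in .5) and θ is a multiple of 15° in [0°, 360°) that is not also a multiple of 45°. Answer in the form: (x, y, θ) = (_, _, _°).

(x, y, θ) = (6.5, 5.5, 240°)

The pose lattice has 34·16 = 544 candidates. Test each by forward raycasting.
  (1.5, 3.5, 30°): beam 3 = 5.0000 ≠ 4.0415 ✗
  (3.5, 6.5, 15°): beam 1 = 4.6587 ≠ 1.0000 ✗
  (4.5, 4.5, 120°): beam 1 = 3.0000 ≠ 1.0000 ✗
  (7.5, 4.5, 195°): beam 1 = 1.5529 ≠ 1.0000 ✗
  (7.5, 1.5, 285°): beam 1 = 1.9319 ≠ 1.0000 ✗
  …
  (6.5, 5.5, 240°): r_1=1.0000, r_2=5.6940, r_3=4.0415, r_4=2.5882, r_5=1.7321 — all match ✓
Unique over the lattice → pose = (6.5, 5.5, 240°).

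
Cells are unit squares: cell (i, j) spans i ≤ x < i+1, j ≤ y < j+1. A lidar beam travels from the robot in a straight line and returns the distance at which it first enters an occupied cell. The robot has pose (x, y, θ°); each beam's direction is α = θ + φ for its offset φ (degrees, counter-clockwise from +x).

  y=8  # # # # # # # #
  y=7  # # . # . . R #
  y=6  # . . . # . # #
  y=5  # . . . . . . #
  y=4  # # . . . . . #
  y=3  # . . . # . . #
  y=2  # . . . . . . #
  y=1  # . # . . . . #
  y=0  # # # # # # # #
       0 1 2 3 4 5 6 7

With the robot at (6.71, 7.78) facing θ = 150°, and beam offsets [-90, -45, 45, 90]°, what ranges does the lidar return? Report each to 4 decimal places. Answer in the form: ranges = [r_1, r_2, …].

ranges = [0.2540, 0.2278, 2.8056, 0.9007]

beam 1: φ=-90°, α=60°
  d=(0.5000,0.8660)  start (6,7)  tX=0.5800 tY=0.2540  stride 1/|dx|=2.0000 1/|dy|=1.1547
    cross y-line → (6,8), t=0.2540 (wall)
  → r_1 = 0.2540
beam 2: φ=-45°, α=105°
  d=(-0.2588,0.9659)  start (6,7)  tX=2.7432 tY=0.2278  stride 1/|dx|=3.8637 1/|dy|=1.0353
    cross y-line → (6,8), t=0.2278 (wall)
  → r_2 = 0.2278
beam 3: φ=45°, α=195°
  d=(-0.9659,-0.2588)  start (6,7)  tX=0.7350 tY=3.0137  stride 1/|dx|=1.0353 1/|dy|=3.8637
    cross x-line → (5,7), t=0.7350
    cross x-line → (4,7), t=1.7703
    cross x-line → (3,7), t=2.8056 (wall)
  → r_3 = 2.8056
beam 4: φ=90°, α=240°
  d=(-0.5000,-0.8660)  start (6,7)  tX=1.4200 tY=0.9007  stride 1/|dx|=2.0000 1/|dy|=1.1547
    cross y-line → (6,6), t=0.9007 (wall)
  → r_4 = 0.9007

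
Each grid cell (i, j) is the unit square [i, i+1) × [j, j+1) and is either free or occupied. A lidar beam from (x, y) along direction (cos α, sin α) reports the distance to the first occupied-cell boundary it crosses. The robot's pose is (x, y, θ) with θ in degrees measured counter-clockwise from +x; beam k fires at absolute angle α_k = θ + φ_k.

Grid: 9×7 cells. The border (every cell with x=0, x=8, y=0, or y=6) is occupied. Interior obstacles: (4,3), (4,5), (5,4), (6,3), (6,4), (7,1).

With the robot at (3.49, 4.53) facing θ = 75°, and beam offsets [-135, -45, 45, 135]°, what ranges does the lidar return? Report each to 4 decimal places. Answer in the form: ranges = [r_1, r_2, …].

beam 1: φ=-135°, α=300°
  cosα=0.5000 sinα=-0.8660 | (3,4) | tMaxX 1.0200 tMaxY 0.6120 | tΔX 2.0000 tΔY 1.1547
    t=0.6120 [y] (3,3)
    t=1.0200 [x] (4,3) — stop
  → r_1 = 1.0200
beam 2: φ=-45°, α=30°
  cosα=0.8660 sinα=0.5000 | (3,4) | tMaxX 0.5889 tMaxY 0.9400 | tΔX 1.1547 tΔY 2.0000
    t=0.5889 [x] (4,4)
    t=0.9400 [y] (4,5) — stop
  → r_2 = 0.9400
beam 3: φ=45°, α=120°
  cosα=-0.5000 sinα=0.8660 | (3,4) | tMaxX 0.9800 tMaxY 0.5427 | tΔX 2.0000 tΔY 1.1547
    t=0.5427 [y] (3,5)
    t=0.9800 [x] (2,5)
    t=1.6974 [y] (2,6) — stop
  → r_3 = 1.6974
beam 4: φ=135°, α=210°
  cosα=-0.8660 sinα=-0.5000 | (3,4) | tMaxX 0.5658 tMaxY 1.0600 | tΔX 1.1547 tΔY 2.0000
    t=0.5658 [x] (2,4)
    t=1.0600 [y] (2,3)
    t=1.7205 [x] (1,3)
    t=2.8752 [x] (0,3) — stop
  → r_4 = 2.8752

ranges = [1.0200, 0.9400, 1.6974, 2.8752]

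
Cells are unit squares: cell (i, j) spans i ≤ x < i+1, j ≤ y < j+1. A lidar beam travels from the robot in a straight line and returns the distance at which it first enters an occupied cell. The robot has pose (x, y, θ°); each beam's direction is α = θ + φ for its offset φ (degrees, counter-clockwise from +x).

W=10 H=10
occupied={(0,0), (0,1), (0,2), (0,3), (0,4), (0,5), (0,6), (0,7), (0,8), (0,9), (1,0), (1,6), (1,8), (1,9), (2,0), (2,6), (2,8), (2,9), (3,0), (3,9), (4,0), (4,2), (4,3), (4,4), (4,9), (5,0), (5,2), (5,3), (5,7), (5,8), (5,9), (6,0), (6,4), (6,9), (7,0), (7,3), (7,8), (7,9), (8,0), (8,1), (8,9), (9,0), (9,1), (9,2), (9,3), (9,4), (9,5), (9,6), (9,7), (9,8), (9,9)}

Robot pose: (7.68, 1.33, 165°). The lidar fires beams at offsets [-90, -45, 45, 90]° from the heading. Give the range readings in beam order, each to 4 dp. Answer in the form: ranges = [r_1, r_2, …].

beam 1: φ=-90°, α=75°
  cosα=0.2588 sinα=0.9659 | (7,1) | tMaxX 1.2364 tMaxY 0.6936 | tΔX 3.8637 tΔY 1.0353
    t=0.6936 [y] (7,2)
    t=1.2364 [x] (8,2)
    t=1.7289 [y] (8,3)
    t=2.7642 [y] (8,4)
    t=3.7995 [y] (8,5)
    t=4.8347 [y] (8,6)
    t=5.1001 [x] (9,6) — stop
  → r_1 = 5.1001
beam 2: φ=-45°, α=120°
  cosα=-0.5000 sinα=0.8660 | (7,1) | tMaxX 1.3600 tMaxY 0.7736 | tΔX 2.0000 tΔY 1.1547
    t=0.7736 [y] (7,2)
    t=1.3600 [x] (6,2)
    t=1.9283 [y] (6,3)
    t=3.0831 [y] (6,4) — stop
  → r_2 = 3.0831
beam 3: φ=45°, α=210°
  cosα=-0.8660 sinα=-0.5000 | (7,1) | tMaxX 0.7852 tMaxY 0.6600 | tΔX 1.1547 tΔY 2.0000
    t=0.6600 [y] (7,0) — stop
  → r_3 = 0.6600
beam 4: φ=90°, α=255°
  cosα=-0.2588 sinα=-0.9659 | (7,1) | tMaxX 2.6273 tMaxY 0.3416 | tΔX 3.8637 tΔY 1.0353
    t=0.3416 [y] (7,0) — stop
  → r_4 = 0.3416

ranges = [5.1001, 3.0831, 0.6600, 0.3416]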